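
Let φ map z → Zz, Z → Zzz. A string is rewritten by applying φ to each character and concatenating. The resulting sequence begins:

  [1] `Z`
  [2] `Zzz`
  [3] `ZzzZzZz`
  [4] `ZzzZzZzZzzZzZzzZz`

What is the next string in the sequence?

Rewriting the 17 symbols of ZzzZzZzZzzZzZzzZz one by one yields Zzz Zz Zz Zzz Zz Zzz Zz Zzz Zz Zz Zzz Zz Zzz Zz Zz Zzz Zz; concatenated:

ZzzZzZzZzzZzZzzZzZzzZzZzZzzZzZzzZzZzZzzZz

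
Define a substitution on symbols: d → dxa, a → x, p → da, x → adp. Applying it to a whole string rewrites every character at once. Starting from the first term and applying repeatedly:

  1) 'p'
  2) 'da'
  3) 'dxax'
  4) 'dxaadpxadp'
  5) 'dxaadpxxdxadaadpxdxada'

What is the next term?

φ(dxaadpxxdxadaadpxdxada) expands symbol-by-symbol to dxa adp x x dxa da adp adp dxa adp x dxa x x dxa da adp dxa adp x dxa x; joining the 22 pieces gives the next term.

dxaadpxxdxadaadpadpdxaadpxdxaxxdxadaadpdxaadpxdxax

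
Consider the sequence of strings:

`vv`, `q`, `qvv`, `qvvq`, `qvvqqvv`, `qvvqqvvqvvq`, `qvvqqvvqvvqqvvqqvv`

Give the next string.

Each term (from the third on) is the previous term followed by the one before it: term 3 = q·vv = qvv.
So term 8 is qvvqqvvqvvqqvvqqvv·qvvqqvvqvvq.

qvvqqvvqvvqqvvqqvvqvvqqvvqvvq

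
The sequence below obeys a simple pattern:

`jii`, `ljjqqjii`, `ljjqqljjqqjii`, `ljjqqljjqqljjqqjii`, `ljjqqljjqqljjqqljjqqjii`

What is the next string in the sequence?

Each term is the previous one with ljjqq prepended.
Applying this once more to ljjqqljjqqljjqqljjqqjii:

ljjqqljjqqljjqqljjqqljjqqjii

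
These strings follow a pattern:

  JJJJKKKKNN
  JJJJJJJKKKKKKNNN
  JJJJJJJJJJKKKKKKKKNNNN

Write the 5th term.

JJJJJJJJJJJJJJJJKKKKKKKKKKKKNNNNNN

The n-th term is 3n+1 J's then 2n+2 K's then n+1 N's (n = 1, 2, …).
For term 5, n = 5, so the run lengths are 16, 12, 6.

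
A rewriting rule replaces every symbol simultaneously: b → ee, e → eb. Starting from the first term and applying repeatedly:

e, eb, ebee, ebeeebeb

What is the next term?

ebeeebebebeeebee

Expanding ebeeebeb: e→eb, b→ee, e→eb, e→eb, e→eb, b→ee, e→eb, b→ee. Concatenated: eb ee eb eb eb ee eb ee.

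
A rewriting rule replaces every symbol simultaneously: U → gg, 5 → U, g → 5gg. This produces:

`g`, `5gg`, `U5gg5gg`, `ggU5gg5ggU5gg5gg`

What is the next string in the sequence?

5gg5ggggU5gg5ggU5gg5ggggU5gg5ggU5gg5gg

Applying the rule to each of the 16 symbols of ggU5gg5ggU5gg5gg gives the pieces 5gg 5gg gg U 5gg 5gg U 5gg 5gg gg U 5gg 5gg U 5gg 5gg, which concatenate to the answer.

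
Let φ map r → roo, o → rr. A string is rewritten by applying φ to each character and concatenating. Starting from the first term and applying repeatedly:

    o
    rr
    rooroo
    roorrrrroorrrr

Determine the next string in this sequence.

Replace each of the 14 characters of roorrrrroorrrr in place — roo rr rr roo roo roo roo roo rr rr roo roo roo roo — and concatenate.

roorrrrroorooroorooroorrrrrooroorooroo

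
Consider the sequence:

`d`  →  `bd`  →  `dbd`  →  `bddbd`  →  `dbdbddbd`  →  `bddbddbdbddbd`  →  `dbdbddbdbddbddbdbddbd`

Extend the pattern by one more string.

bddbddbdbddbddbdbddbdbddbddbdbddbd

From term 3 onward, concatenate the second-to-last term with the last: d·bd = dbd, bd·dbd = bddbd, …
Continuing: bddbddbdbddbd · dbdbddbdbddbddbdbddbd gives term 8.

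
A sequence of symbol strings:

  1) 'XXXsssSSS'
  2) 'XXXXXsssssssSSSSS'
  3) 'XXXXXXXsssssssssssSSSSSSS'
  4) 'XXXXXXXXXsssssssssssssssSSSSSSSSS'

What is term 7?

XXXXXXXXXXXXXXXsssssssssssssssssssssssssssSSSSSSSSSSSSSSS

Each string has the form X^{2n+1} s^{4n-1} S^{2n+1} (n = 1, 2, …).
Setting n = 7 gives 15, 27, 15 characters in each block.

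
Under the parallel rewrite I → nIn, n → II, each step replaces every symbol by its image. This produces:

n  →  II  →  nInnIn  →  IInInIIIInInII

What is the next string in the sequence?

nInnInIInInIInInnInnInnInIInInIInInnIn

Replace each of the 14 characters of IInInIIIInInII in place — nIn nIn II nIn II nIn nIn nIn nIn II nIn II nIn nIn — and concatenate.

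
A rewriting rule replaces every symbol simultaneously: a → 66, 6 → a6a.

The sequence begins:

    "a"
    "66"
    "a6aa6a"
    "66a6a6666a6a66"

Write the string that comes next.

Rewriting the 14 symbols of 66a6a6666a6a66 one by one yields a6a a6a 66 a6a 66 a6a a6a a6a a6a 66 a6a 66 a6a a6a; concatenated:

a6aa6a66a6a66a6aa6aa6aa6a66a6a66a6aa6a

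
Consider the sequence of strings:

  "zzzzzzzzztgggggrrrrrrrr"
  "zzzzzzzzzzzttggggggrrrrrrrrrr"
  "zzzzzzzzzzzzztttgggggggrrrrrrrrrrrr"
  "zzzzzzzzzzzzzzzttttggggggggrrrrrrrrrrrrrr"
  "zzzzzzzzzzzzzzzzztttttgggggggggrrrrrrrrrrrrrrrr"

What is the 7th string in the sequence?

Each string has the form z^{2n+3} t^{n-2} g^{n+2} r^{2n+2}, where the shown terms are n = 3, 4, 5, 6, 7.
At n = 9 the blocks have lengths 21, 7, 11, 20.

zzzzzzzzzzzzzzzzzzzzztttttttgggggggggggrrrrrrrrrrrrrrrrrrrr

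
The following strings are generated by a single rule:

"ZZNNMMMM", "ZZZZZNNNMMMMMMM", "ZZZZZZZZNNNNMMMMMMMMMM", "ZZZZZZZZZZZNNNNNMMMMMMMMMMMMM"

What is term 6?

The n-th term is 3n-1 Z's then n+1 N's then 3n+1 M's (n = 1, 2, …).
Setting n = 6 gives 17, 7, 19 characters in each block.

ZZZZZZZZZZZZZZZZZNNNNNNNMMMMMMMMMMMMMMMMMMM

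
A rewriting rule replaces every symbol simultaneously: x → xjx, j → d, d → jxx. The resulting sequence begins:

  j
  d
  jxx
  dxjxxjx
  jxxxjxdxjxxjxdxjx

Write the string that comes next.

Applying the rule to each of the 17 symbols of jxxxjxdxjxxjxdxjx gives the pieces d xjx xjx xjx d xjx jxx xjx d xjx xjx d xjx jxx xjx d xjx, which concatenate to the answer.

dxjxxjxxjxdxjxjxxxjxdxjxxjxdxjxjxxxjxdxjx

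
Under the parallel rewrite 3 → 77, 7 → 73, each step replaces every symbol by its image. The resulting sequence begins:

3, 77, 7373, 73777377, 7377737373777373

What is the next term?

Replace each of the 16 characters of 7377737373777373 in place — 73 77 73 73 73 77 73 77 73 77 73 73 73 77 73 77 — and concatenate.

73777373737773777377737373777377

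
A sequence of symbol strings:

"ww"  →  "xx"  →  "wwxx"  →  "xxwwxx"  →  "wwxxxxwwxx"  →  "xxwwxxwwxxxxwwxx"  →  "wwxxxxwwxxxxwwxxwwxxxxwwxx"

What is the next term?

xxwwxxwwxxxxwwxxwwxxxxwwxxxxwwxxwwxxxxwwxx

Each term (from the third on) is the two preceding terms concatenated in order: term 3 = ww·xx = wwxx.
The next term joins xxwwxxwwxxxxwwxx and wwxxxxwwxxxxwwxxwwxxxxwwxx.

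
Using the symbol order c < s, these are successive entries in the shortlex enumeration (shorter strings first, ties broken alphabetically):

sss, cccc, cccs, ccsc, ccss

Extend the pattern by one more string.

Find the rightmost character of ccss below s, bump it to the next letter, and reset everything to its right to c.

cscc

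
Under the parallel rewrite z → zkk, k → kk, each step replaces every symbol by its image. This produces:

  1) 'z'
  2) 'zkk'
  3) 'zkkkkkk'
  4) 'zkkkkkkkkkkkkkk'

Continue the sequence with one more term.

Replace each of the 15 characters of zkkkkkkkkkkkkkk in place — zkk kk kk kk kk kk kk kk kk kk kk kk kk kk kk — and concatenate.

zkkkkkkkkkkkkkkkkkkkkkkkkkkkkkk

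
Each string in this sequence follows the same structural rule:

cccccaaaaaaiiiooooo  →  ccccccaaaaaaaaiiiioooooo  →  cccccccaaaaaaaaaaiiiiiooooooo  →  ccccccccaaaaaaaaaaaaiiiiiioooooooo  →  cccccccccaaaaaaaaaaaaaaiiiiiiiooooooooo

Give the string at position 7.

cccccccccccaaaaaaaaaaaaaaaaaaiiiiiiiiiooooooooooo

The n-th term is n+2 c's then 2n a's then n i's then n+2 o's, where the shown terms are n = 3, 4, 5, 6, 7.
Setting n = 9 gives 11, 18, 9, 11 characters in each block.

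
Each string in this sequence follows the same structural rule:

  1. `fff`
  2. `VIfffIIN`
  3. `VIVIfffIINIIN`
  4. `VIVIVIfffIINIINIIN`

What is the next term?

Each term wraps the previous one in VI on the left and IIN on the right.
Applying this once more to VIVIVIfffIINIINIIN:

VIVIVIVIfffIINIINIINIIN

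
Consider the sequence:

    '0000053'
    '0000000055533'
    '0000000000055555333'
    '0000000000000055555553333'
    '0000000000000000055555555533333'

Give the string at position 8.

0000000000000000000000000055555555555555533333333

Reading off run lengths: 0 runs 5, 8, 11, 14, 17; 5 runs 1, 3, 5, 7, 9; 3 runs 1, 2, 3, 4, 5 — each is linear in n (n = 1, 2, …).
At n = 8 the blocks have lengths 26, 15, 8.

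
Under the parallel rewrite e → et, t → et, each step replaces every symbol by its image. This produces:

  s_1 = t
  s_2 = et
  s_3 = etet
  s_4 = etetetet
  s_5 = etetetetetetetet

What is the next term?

φ(etetetetetetetet) expands symbol-by-symbol to et et et et et et et et et et et et et et et et; joining the 16 pieces gives the next term.

etetetetetetetetetetetetetetetet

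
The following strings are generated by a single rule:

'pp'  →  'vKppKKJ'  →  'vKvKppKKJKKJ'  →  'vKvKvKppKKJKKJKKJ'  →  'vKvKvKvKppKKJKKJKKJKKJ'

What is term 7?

vKvKvKvKvKvKppKKJKKJKKJKKJKKJKKJ

Every step adds vK to the front and KKJ to the end of the previous string.
From vKvKvKvKppKKJKKJKKJKKJ, 2 further steps: vKvKvKvKppKKJKKJKKJKKJ → vKvKvKvKvKppKKJKKJKKJKKJKKJ → (answer).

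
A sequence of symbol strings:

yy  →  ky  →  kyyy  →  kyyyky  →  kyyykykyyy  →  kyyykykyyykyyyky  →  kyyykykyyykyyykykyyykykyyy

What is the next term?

From term 3 onward, concatenate the last term with the second-to-last: ky·yy = kyyy, kyyy·ky = kyyyky, …
Continuing: kyyykykyyykyyykykyyykykyyy · kyyykykyyykyyyky gives term 8.

kyyykykyyykyyykykyyykykyyykyyykykyyykyyyky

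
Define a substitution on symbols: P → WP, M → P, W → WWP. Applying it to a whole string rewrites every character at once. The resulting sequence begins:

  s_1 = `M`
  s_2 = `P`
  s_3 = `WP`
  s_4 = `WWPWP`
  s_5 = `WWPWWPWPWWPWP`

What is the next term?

Replace each of the 13 characters of WWPWWPWPWWPWP in place — WWP WWP WP WWP WWP WP WWP WP WWP WWP WP WWP WP — and concatenate.

WWPWWPWPWWPWWPWPWWPWPWWPWWPWPWWPWP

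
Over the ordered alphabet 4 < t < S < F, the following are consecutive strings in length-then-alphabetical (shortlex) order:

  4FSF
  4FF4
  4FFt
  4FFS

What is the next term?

Treat 4FFS as a base-4 numeral over the given alphabet and add one, carrying through any trailing F's.

4FFF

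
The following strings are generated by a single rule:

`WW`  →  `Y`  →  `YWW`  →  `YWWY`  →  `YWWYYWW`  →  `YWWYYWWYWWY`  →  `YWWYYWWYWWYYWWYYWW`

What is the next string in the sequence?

Each term (from the third on) is the previous term followed by the one before it: term 3 = Y·WW = YWW.
The next term joins YWWYYWWYWWYYWWYYWW and YWWYYWWYWWY.

YWWYYWWYWWYYWWYYWWYWWYYWWYWWY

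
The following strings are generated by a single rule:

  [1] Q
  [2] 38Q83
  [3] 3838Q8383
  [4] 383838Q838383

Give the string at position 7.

383838383838Q838383838383

Each term wraps the previous one in 38 on the left and 83 on the right.
From 383838Q838383, 3 further steps: 383838Q838383 → 38383838Q83838383 → 3838383838Q8383838383 → (answer).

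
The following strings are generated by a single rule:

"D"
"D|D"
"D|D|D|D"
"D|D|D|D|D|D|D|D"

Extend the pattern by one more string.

Every step duplicates the string with '|' between the halves.
So the next term is two copies of D|D|D|D|D|D|D|D with '|' between the halves.

D|D|D|D|D|D|D|D|D|D|D|D|D|D|D|D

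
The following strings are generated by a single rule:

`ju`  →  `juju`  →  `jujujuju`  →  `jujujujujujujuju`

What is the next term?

jujujujujujujujujujujujujujujuju

Each string is two copies of the previous one concatenated.
One more doubling of jujujujujujujuju gives the answer.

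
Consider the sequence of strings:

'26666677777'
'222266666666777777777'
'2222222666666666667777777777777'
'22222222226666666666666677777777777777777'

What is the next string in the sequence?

The n-th term is 3n-2 2's then 3n+2 6's then 4n+1 7's (n = 1, 2, …).
Setting n = 5 gives 13, 17, 21 characters in each block.

222222222222266666666666666666777777777777777777777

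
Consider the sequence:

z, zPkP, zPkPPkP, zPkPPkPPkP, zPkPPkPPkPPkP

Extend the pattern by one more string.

Every step adds PkP to the end: s(k+1) = s(k)·PkP.
Applying this once more to zPkPPkPPkPPkP:

zPkPPkPPkPPkPPkP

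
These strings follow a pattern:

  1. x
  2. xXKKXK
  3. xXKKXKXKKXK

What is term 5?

The strings grow by a fixed suffix XKKXK each time.
From xXKKXKXKKXK, 2 further steps: xXKKXKXKKXK → xXKKXKXKKXKXKKXK → (answer).

xXKKXKXKKXKXKKXKXKKXK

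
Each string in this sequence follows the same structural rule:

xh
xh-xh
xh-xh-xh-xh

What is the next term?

Each string is two copies of the previous one joined by '-'.
One more doubling of xh-xh-xh-xh gives the answer.

xh-xh-xh-xh-xh-xh-xh-xh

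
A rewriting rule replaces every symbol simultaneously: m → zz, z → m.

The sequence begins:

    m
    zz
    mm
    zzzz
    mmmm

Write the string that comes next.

zzzzzzzz

Expanding mmmm: m→zz, m→zz, m→zz, m→zz. Concatenated: zz zz zz zz.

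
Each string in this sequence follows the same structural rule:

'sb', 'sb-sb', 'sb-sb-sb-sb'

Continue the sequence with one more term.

Every step duplicates the string with '-' between the halves.
One more doubling of sb-sb-sb-sb gives the answer.

sb-sb-sb-sb-sb-sb-sb-sb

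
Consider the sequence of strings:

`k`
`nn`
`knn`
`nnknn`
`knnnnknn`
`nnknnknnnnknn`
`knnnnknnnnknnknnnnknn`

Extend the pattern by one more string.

This is a Fibonacci-style word recurrence s(k) = s(k−2)·s(k−1): e.g. k·nn = knn.
Continuing: nnknnknnnnknn · knnnnknnnnknnknnnnknn gives term 8.

nnknnknnnnknnknnnnknnnnknnknnnnknn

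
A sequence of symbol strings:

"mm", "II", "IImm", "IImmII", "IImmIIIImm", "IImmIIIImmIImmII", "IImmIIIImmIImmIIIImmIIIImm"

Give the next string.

This is a Fibonacci-style word recurrence s(k) = s(k−1)·s(k−2): e.g. II·mm = IImm.
So term 8 is IImmIIIImmIImmIIIImmIIIImm·IImmIIIImmIImmII.

IImmIIIImmIImmIIIImmIIIImmIImmIIIImmIImmII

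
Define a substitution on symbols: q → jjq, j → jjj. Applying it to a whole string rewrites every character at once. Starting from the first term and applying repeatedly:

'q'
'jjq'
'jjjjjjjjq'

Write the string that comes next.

jjjjjjjjjjjjjjjjjjjjjjjjjjq

Rewriting each symbol of jjjjjjjjq: j→jjj, j→jjj, j→jjj, j→jjj, j→jjj, j→jjj, j→jjj, j→jjj, q→jjq, which concatenates to jjj jjj jjj jjj jjj jjj jjj jjj jjq.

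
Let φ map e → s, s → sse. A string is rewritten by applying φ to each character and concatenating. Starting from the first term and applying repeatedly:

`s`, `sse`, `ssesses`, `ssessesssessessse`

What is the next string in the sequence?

ssessesssessesssessessesssessesssessesses

Applying the rule to each of the 17 symbols of ssessesssessessse gives the pieces sse sse s sse sse s sse sse sse s sse sse s sse sse sse s, which concatenate to the answer.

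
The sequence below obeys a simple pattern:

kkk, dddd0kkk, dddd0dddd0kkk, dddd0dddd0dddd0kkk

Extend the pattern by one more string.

dddd0dddd0dddd0dddd0kkk

Every step adds dddd0 at the front: s(k+1) = dddd0·s(k).
So the next term is dddd0·dddd0dddd0dddd0kkk.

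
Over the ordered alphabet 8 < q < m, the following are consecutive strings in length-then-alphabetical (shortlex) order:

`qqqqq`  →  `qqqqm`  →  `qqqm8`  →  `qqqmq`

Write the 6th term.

Stepping forward 2 times from qqqmq: qqqmq → qqqmm, then the target.

qqm88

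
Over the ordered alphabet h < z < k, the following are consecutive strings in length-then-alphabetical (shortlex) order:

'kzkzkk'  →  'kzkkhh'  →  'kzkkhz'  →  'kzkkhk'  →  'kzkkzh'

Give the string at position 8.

kzkkkh

Stepping forward 3 times from kzkkzh: kzkkzh → kzkkzz → kzkkzk, then the target.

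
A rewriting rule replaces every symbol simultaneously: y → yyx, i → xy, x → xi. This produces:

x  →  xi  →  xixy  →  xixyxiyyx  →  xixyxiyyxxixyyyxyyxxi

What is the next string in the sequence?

xixyxiyyxxixyyyxyyxxixixyxiyyxyyxyyxxiyyxyyxxixixy

Replace each of the 21 characters of xixyxiyyxxixyyyxyyxxi in place — xi xy xi yyx xi xy yyx yyx xi xi xy xi yyx yyx yyx xi yyx yyx xi xi xy — and concatenate.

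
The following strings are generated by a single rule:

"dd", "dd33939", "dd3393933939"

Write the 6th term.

Every step adds 33939 to the end: s(k+1) = s(k)·33939.
From dd3393933939, 3 further steps: dd3393933939 → dd339393393933939 → dd33939339393393933939 → (answer).

dd3393933939339393393933939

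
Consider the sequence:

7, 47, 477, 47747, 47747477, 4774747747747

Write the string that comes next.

From term 3 onward, concatenate the last term with the second-to-last: 47·7 = 477, 477·47 = 47747, …
Continuing: 4774747747747 · 47747477 gives term 7.

477474774774747747477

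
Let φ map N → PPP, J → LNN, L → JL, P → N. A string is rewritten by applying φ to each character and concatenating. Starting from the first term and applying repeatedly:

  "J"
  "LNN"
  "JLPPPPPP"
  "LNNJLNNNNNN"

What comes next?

JLPPPPPPLNNJLPPPPPPPPPPPPPPPPPP

Rewriting each symbol of LNNJLNNNNNN: L→JL, N→PPP, N→PPP, J→LNN, L→JL, N→PPP, N→PPP, N→PPP, N→PPP, N→PPP, N→PPP, which concatenates to JL PPP PPP LNN JL PPP PPP PPP PPP PPP PPP.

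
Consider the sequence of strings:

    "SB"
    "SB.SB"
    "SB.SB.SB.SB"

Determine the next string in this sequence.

Every step duplicates the string with '.' between the halves.
Doubling SB.SB.SB.SB with '.' between the halves:

SB.SB.SB.SB.SB.SB.SB.SB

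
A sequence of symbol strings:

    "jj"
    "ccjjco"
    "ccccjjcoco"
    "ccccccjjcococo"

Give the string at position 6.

Each term wraps the previous one in cc on the left and co on the right.
From ccccccjjcococo, 2 further steps: ccccccjjcococo → ccccccccjjcocococo → (answer).

ccccccccccjjcococococo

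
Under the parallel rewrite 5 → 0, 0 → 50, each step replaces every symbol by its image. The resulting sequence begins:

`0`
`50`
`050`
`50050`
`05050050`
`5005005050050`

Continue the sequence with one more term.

Rewriting the 13 symbols of 5005005050050 one by one yields 0 50 50 0 50 50 0 50 0 50 50 0 50; concatenated:

050500505005005050050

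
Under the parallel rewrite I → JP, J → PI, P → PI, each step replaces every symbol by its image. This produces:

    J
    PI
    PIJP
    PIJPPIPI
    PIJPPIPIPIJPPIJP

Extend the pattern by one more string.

PIJPPIPIPIJPPIJPPIJPPIPIPIJPPIPI

φ(PIJPPIPIPIJPPIJP) expands symbol-by-symbol to PI JP PI PI PI JP PI JP PI JP PI PI PI JP PI PI; joining the 16 pieces gives the next term.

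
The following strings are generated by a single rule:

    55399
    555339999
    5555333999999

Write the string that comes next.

Term n consists of n+1 5's, followed by n 3's, followed by 2n 9's (n = 1, 2, …).
For the next term, n = 4, so the run lengths are 5, 4, 8.

55555333399999999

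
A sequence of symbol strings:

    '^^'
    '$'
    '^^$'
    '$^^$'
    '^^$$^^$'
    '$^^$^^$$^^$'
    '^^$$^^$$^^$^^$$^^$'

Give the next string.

$^^$^^$$^^$^^$$^^$$^^$^^$$^^$

This is a Fibonacci-style word recurrence s(k) = s(k−2)·s(k−1): e.g. ^^·$ = ^^$.
The next term joins $^^$^^$$^^$ and ^^$$^^$$^^$^^$$^^$.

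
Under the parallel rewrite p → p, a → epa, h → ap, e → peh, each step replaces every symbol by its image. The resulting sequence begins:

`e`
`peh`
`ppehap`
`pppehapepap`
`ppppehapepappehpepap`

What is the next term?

Applying the rule to each of the 20 symbols of ppppehapepappehpepap gives the pieces p p p p peh ap epa p peh p epa p p peh ap p peh p epa p, which concatenate to the answer.

pppppehapepappehpepapppehapppehpepap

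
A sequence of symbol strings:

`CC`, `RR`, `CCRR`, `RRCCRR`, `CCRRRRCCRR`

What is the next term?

RRCCRRCCRRRRCCRR

This is a Fibonacci-style word recurrence s(k) = s(k−2)·s(k−1): e.g. CC·RR = CCRR.
The next term joins RRCCRR and CCRRRRCCRR.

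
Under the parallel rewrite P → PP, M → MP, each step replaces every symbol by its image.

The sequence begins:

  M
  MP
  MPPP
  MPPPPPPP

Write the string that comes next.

MPPPPPPPPPPPPPPP

Apply φ to MPPPPPPP symbol by symbol: M→MP, P→PP, P→PP, P→PP, P→PP, P→PP, P→PP, P→PP; joined: MP PP PP PP PP PP PP PP.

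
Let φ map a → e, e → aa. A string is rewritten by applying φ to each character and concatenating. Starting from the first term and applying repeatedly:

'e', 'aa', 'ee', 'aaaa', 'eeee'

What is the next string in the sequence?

aaaaaaaa

Expanding eeee: e→aa, e→aa, e→aa, e→aa. Concatenated: aa aa aa aa.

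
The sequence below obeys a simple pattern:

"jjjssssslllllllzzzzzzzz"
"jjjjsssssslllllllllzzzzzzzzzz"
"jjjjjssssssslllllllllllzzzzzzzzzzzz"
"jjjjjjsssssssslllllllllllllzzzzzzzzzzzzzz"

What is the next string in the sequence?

Each string has the form j^{n} s^{n+2} l^{2n+1} z^{2n+2}, where the shown terms are n = 3, 4, 5, 6.
At n = 7 the blocks have lengths 7, 9, 15, 16.

jjjjjjjssssssssslllllllllllllllzzzzzzzzzzzzzzzz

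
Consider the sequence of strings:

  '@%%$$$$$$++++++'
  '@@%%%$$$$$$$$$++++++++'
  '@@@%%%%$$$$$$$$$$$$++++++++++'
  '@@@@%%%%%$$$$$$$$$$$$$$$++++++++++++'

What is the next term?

Term n consists of n-1 @'s, followed by n %'s, followed by 3n $'s, followed by 2n+2 +'s, where the shown terms are n = 2, 3, 4, 5.
Setting n = 6 gives 5, 6, 18, 14 characters in each block.

@@@@@%%%%%%$$$$$$$$$$$$$$$$$$++++++++++++++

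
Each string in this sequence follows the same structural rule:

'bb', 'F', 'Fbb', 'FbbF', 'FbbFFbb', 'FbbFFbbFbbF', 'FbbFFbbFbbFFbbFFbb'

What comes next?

Each term (from the third on) is the previous term followed by the one before it: term 3 = F·bb = Fbb.
Continuing: FbbFFbbFbbFFbbFFbb · FbbFFbbFbbF gives term 8.

FbbFFbbFbbFFbbFFbbFbbFFbbFbbF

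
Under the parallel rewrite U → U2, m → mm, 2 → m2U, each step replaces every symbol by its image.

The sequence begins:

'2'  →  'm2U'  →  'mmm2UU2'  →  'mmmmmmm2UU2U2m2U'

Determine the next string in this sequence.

mmmmmmmmmmmmmmm2UU2U2m2UU2m2Ummm2UU2

Replace each of the 16 characters of mmmmmmm2UU2U2m2U in place — mm mm mm mm mm mm mm m2U U2 U2 m2U U2 m2U mm m2U U2 — and concatenate.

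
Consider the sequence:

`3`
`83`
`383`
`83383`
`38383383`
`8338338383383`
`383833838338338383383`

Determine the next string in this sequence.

This is a Fibonacci-style word recurrence s(k) = s(k−2)·s(k−1): e.g. 3·83 = 383.
Continuing: 8338338383383 · 383833838338338383383 gives term 8.

8338338383383383833838338338383383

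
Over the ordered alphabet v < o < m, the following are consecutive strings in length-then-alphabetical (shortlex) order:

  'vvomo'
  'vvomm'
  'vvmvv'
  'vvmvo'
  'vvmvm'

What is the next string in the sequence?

Find the rightmost character of vvmvm below m, bump it to the next letter, and reset everything to its right to v.

vvmov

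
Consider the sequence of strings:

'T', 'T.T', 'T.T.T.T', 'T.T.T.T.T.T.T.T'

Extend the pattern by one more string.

Every step duplicates the string with '.' between the halves.
Doubling T.T.T.T.T.T.T.T with '.' between the halves:

T.T.T.T.T.T.T.T.T.T.T.T.T.T.T.T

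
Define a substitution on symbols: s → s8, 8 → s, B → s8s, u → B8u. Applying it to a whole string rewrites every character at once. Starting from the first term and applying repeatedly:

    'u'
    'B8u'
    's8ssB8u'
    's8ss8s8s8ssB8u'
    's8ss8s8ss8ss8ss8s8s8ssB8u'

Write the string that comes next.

s8ss8s8ss8ss8s8ss8s8ss8s8ss8ss8ss8s8s8ssB8u

Applying the rule to each of the 25 symbols of s8ss8s8ss8ss8ss8s8s8ssB8u gives the pieces s8 s s8 s8 s s8 s s8 s8 s s8 s8 s s8 s8 s s8 s s8 s s8 s8 s8s s B8u, which concatenate to the answer.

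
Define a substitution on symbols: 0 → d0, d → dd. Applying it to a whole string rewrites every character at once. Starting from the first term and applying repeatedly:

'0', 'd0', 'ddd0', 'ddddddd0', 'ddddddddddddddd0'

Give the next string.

Rewriting the 16 symbols of ddddddddddddddd0 one by one yields dd dd dd dd dd dd dd dd dd dd dd dd dd dd dd d0; concatenated:

ddddddddddddddddddddddddddddddd0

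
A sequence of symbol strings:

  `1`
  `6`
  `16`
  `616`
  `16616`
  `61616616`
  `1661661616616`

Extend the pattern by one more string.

Each term (from the third on) is the two preceding terms concatenated in order: term 3 = 1·6 = 16.
So term 8 is 61616616·1661661616616.

616166161661661616616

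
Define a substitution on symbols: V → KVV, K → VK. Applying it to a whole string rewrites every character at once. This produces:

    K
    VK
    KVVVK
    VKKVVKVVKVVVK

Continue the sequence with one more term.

Replace each of the 13 characters of VKKVVKVVKVVVK in place — KVV VK VK KVV KVV VK KVV KVV VK KVV KVV KVV VK — and concatenate.

KVVVKVKKVVKVVVKKVVKVVVKKVVKVVKVVVK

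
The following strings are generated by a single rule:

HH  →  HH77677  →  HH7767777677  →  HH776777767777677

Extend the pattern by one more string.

HH77677776777767777677

Each term is the previous one with 77677 appended.
So the next term is HH776777767777677·77677.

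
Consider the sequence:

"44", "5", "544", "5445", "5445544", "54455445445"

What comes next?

This is a Fibonacci-style word recurrence s(k) = s(k−1)·s(k−2): e.g. 5·44 = 544.
The next term joins 54455445445 and 5445544.

544554454455445544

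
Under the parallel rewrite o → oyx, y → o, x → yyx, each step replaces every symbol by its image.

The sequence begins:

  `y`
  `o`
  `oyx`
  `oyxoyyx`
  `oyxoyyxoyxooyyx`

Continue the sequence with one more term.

φ(oyxoyyxoyxooyyx) expands symbol-by-symbol to oyx o yyx oyx o o yyx oyx o yyx oyx oyx o o yyx; joining the 15 pieces gives the next term.

oyxoyyxoyxooyyxoyxoyyxoyxoyxooyyx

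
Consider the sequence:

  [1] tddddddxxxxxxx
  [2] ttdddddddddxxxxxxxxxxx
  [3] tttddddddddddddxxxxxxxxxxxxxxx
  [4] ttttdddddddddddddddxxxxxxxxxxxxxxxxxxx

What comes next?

tttttddddddddddddddddddxxxxxxxxxxxxxxxxxxxxxxx

Each string has the form t^{n} d^{3n+3} x^{4n+3} (n = 1, 2, …).
Setting n = 5 gives 5, 18, 23 characters in each block.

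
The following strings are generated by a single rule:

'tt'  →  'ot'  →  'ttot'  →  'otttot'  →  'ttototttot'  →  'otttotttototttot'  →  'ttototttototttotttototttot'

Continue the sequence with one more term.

This is a Fibonacci-style word recurrence s(k) = s(k−2)·s(k−1): e.g. tt·ot = ttot.
The next term joins otttotttototttot and ttototttototttotttototttot.

otttotttototttotttototttototttotttototttot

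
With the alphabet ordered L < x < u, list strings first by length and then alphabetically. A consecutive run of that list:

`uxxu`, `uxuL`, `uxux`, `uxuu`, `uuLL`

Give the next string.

uuLx

The successor of uuLL increments the rightmost position that isn't already u and resets every position after it to L.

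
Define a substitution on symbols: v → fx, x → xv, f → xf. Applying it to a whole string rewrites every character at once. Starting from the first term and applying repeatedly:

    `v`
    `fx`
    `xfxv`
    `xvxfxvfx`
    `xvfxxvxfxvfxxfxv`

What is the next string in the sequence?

xvfxxfxvxvfxxvxfxvfxxfxvxvxfxvfx

Applying the rule to each of the 16 symbols of xvfxxvxfxvfxxfxv gives the pieces xv fx xf xv xv fx xv xf xv fx xf xv xv xf xv fx, which concatenate to the answer.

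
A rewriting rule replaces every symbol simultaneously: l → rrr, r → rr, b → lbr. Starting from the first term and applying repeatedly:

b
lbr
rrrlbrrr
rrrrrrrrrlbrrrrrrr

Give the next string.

rrrrrrrrrrrrrrrrrrrrrlbrrrrrrrrrrrrrrr

Applying the rule to each of the 18 symbols of rrrrrrrrrlbrrrrrrr gives the pieces rr rr rr rr rr rr rr rr rr rrr lbr rr rr rr rr rr rr rr, which concatenate to the answer.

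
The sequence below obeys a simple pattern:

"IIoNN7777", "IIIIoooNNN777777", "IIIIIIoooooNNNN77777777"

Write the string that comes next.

Reading off run lengths: I runs 2, 4, 6; o runs 1, 3, 5; N runs 2, 3, 4; 7 runs 4, 6, 8 — each is linear in n (n = 1, 2, …).
For the next term, n = 4, so the run lengths are 8, 7, 5, 10.

IIIIIIIIoooooooNNNNN7777777777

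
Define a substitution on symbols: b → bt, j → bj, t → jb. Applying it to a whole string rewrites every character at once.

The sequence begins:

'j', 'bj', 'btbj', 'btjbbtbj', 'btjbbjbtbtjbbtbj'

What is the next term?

Applying the rule to each of the 16 symbols of btjbbjbtbtjbbtbj gives the pieces bt jb bj bt bt bj bt jb bt jb bj bt bt jb bt bj, which concatenate to the answer.

btjbbjbtbtbjbtjbbtjbbjbtbtjbbtbj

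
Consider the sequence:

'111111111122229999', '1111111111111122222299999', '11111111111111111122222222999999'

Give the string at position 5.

1111111111111111111111111122222222222299999999

The n-th term is 4n+2 1's then 2n 2's then n+2 9's, where the shown terms are n = 2, 3, 4.
At n = 6 the blocks have lengths 26, 12, 8.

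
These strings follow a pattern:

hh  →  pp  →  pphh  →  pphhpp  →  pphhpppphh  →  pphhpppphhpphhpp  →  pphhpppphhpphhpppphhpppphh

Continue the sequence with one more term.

pphhpppphhpphhpppphhpppphhpphhpppphhpphhpp

This is a Fibonacci-style word recurrence s(k) = s(k−1)·s(k−2): e.g. pp·hh = pphh.
The next term joins pphhpppphhpphhpppphhpppphh and pphhpppphhpphhpp.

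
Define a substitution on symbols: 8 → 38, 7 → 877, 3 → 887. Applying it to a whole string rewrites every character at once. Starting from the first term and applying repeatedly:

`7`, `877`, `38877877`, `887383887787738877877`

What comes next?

Rewriting the 21 symbols of 887383887787738877877 one by one yields 38 38 877 887 38 887 38 38 877 877 38 877 877 887 38 38 877 877 38 877 877; concatenated:

383887788738887383887787738877877887383887787738877877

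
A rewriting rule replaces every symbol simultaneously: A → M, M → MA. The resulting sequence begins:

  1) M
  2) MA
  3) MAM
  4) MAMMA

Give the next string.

MAMMAMAM

Apply φ to MAMMA symbol by symbol: M→MA, A→M, M→MA, M→MA, A→M; joined: MA M MA MA M.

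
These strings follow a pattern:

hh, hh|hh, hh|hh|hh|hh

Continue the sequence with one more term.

s(k+1) = s(k)·|·s(k) — each term doubles the last with '|' between the halves.
Doubling hh|hh|hh|hh with '|' between the halves:

hh|hh|hh|hh|hh|hh|hh|hh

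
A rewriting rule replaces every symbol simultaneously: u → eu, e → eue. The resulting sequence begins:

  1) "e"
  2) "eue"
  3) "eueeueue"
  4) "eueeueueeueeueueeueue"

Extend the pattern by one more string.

φ(eueeueueeueeueueeueue) expands symbol-by-symbol to eue eu eue eue eu eue eu eue eue eu eue eue eu eue eu eue eue eu eue eu eue; joining the 21 pieces gives the next term.

eueeueueeueeueueeueueeueeueueeueeueueeueueeueeueueeueue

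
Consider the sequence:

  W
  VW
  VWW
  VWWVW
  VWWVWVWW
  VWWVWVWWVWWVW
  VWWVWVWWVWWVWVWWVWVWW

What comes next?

From term 3 onward, concatenate the last term with the second-to-last: VW·W = VWW, VWW·VW = VWWVW, …
The next term joins VWWVWVWWVWWVWVWWVWVWW and VWWVWVWWVWWVW.

VWWVWVWWVWWVWVWWVWVWWVWWVWVWWVWWVW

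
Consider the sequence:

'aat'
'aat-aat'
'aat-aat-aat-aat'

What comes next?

aat-aat-aat-aat-aat-aat-aat-aat

s(k+1) = s(k)·-·s(k) — each term doubles the last with '-' between the halves.
One more doubling of aat-aat-aat-aat gives the answer.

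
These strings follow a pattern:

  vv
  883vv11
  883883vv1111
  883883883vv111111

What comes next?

Every step adds 883 to the front and 11 to the end of the previous string.
One more step from 883883883vv111111 gives the answer.

883883883883vv11111111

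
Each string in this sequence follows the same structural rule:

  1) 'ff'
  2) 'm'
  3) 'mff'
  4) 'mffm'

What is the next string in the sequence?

mffmmff

Each term (from the third on) is the previous term followed by the one before it: term 3 = m·ff = mff.
Continuing: mffm · mff gives term 5.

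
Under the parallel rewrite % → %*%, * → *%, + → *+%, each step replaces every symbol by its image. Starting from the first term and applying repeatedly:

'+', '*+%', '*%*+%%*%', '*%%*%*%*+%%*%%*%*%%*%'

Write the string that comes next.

φ(*%%*%*%*+%%*%%*%*%%*%) expands symbol-by-symbol to *% %*% %*% *% %*% *% %*% *% *+% %*% %*% *% %*% %*% *% %*% *% %*% %*% *% %*%; joining the 21 pieces gives the next term.

*%%*%%*%*%%*%*%%*%*%*+%%*%%*%*%%*%%*%*%%*%*%%*%%*%*%%*%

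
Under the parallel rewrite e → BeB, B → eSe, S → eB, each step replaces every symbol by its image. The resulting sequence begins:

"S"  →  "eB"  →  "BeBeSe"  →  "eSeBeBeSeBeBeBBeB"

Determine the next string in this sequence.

BeBeBBeBeSeBeBeSeBeBeBBeBeSeBeBeSeBeBeSeeSeBeBeSe

φ(eSeBeBeSeBeBeBBeB) expands symbol-by-symbol to BeB eB BeB eSe BeB eSe BeB eB BeB eSe BeB eSe BeB eSe eSe BeB eSe; joining the 17 pieces gives the next term.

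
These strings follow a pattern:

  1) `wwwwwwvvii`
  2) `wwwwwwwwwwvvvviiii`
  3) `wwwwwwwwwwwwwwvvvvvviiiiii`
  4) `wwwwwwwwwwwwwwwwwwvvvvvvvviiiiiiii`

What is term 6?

Reading off run lengths: w runs 6, 10, 14, 18; v runs 2, 4, 6, 8; i runs 2, 4, 6, 8 — each is linear in n (n = 1, 2, …).
At n = 6 the blocks have lengths 26, 12, 12.

wwwwwwwwwwwwwwwwwwwwwwwwwwvvvvvvvvvvvviiiiiiiiiiii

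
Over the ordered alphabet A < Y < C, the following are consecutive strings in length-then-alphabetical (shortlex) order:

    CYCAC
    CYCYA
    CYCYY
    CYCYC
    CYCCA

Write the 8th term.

CCAAA

Stepping forward 3 times from CYCCA: CYCCA → CYCCY → CYCCC, then the target.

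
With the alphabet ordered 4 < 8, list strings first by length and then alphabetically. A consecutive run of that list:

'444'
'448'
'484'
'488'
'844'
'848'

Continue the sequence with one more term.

The successor of 848 increments the rightmost position that isn't already 8 and resets every position after it to 4.

884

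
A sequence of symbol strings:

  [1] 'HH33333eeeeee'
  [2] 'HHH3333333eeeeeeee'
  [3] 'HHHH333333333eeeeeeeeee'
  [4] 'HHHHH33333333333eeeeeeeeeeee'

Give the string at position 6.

Reading off run lengths: H runs 2, 3, 4, 5; 3 runs 5, 7, 9, 11; e runs 6, 8, 10, 12 — each is linear in n, where the shown terms are n = 3, 4, 5, 6.
For term 6, n = 8, so the run lengths are 7, 15, 16.

HHHHHHH333333333333333eeeeeeeeeeeeeeee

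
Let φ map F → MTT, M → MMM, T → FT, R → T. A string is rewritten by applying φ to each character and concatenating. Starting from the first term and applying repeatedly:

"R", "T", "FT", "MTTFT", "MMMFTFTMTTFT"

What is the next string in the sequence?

Expanding MMMFTFTMTTFT: M→MMM, M→MMM, M→MMM, F→MTT, T→FT, F→MTT, T→FT, M→MMM, T→FT, T→FT, F→MTT, T→FT. Concatenated: MMM MMM MMM MTT FT MTT FT MMM FT FT MTT FT.

MMMMMMMMMMTTFTMTTFTMMMFTFTMTTFT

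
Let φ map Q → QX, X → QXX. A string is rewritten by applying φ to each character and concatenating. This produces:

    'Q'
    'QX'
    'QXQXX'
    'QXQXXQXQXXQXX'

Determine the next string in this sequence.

φ(QXQXXQXQXXQXX) expands symbol-by-symbol to QX QXX QX QXX QXX QX QXX QX QXX QXX QX QXX QXX; joining the 13 pieces gives the next term.

QXQXXQXQXXQXXQXQXXQXQXXQXXQXQXXQXX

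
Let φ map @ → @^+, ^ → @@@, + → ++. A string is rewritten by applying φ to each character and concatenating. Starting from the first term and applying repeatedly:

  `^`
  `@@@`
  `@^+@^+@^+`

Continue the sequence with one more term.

Rewriting each symbol of @^+@^+@^+: @→@^+, ^→@@@, +→++, @→@^+, ^→@@@, +→++, @→@^+, ^→@@@, +→++, which concatenates to @^+ @@@ ++ @^+ @@@ ++ @^+ @@@ ++.

@^+@@@++@^+@@@++@^+@@@++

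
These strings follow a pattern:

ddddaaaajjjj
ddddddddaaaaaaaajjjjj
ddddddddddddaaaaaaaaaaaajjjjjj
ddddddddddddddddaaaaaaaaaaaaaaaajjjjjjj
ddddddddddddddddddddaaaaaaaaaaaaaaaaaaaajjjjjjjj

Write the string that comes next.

Each string has the form d^{4n} a^{4n} j^{n+3} (n = 1, 2, …).
For the next term, n = 6, so the run lengths are 24, 24, 9.

ddddddddddddddddddddddddaaaaaaaaaaaaaaaaaaaaaaaajjjjjjjjj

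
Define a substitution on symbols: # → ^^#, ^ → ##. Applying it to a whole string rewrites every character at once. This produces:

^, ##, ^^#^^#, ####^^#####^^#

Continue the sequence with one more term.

Applying the rule to each of the 14 symbols of ####^^#####^^# gives the pieces ^^# ^^# ^^# ^^# ## ## ^^# ^^# ^^# ^^# ^^# ## ## ^^#, which concatenate to the answer.

^^#^^#^^#^^#####^^#^^#^^#^^#^^#####^^#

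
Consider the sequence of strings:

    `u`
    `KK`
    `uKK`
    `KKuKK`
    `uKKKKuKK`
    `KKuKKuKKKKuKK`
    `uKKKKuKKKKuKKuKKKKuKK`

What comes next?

From term 3 onward, concatenate the second-to-last term with the last: u·KK = uKK, KK·uKK = KKuKK, …
So term 8 is KKuKKuKKKKuKK·uKKKKuKKKKuKKuKKKKuKK.

KKuKKuKKKKuKKuKKKKuKKKKuKKuKKKKuKK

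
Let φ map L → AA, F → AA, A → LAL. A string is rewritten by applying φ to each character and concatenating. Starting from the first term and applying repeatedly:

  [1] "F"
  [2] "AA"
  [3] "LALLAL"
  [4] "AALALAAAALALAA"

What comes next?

LALLALAALALAALALLALLALLALAALALAALALLAL

Applying the rule to each of the 14 symbols of AALALAAAALALAA gives the pieces LAL LAL AA LAL AA LAL LAL LAL LAL AA LAL AA LAL LAL, which concatenate to the answer.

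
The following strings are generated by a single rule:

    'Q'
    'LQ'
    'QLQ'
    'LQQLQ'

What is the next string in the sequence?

From term 3 onward, concatenate the second-to-last term with the last: Q·LQ = QLQ, LQ·QLQ = LQQLQ, …
The next term joins QLQ and LQQLQ.

QLQLQQLQ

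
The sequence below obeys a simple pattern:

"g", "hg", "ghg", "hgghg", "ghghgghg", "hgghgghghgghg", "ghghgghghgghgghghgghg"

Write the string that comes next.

Each term (from the third on) is the two preceding terms concatenated in order: term 3 = g·hg = ghg.
Continuing: hgghgghghgghg · ghghgghghgghgghghgghg gives term 8.

hgghgghghgghgghghgghghgghgghghgghg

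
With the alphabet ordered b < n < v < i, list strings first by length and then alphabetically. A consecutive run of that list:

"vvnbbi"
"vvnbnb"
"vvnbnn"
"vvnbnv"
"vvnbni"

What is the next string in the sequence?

Treat vvnbni as a base-4 numeral over the given alphabet and add one, carrying through any trailing i's.

vvnbvb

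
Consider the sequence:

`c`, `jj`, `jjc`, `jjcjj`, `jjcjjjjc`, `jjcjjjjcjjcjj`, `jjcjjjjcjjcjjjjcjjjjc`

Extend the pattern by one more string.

From term 3 onward, concatenate the last term with the second-to-last: jj·c = jjc, jjc·jj = jjcjj, …
So term 8 is jjcjjjjcjjcjjjjcjjjjc·jjcjjjjcjjcjj.

jjcjjjjcjjcjjjjcjjjjcjjcjjjjcjjcjj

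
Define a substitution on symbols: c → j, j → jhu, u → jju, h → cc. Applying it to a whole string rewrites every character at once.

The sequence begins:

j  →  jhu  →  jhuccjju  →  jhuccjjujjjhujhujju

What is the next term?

jhuccjjujjjhujhujjujhujhujhuccjjujhuccjjujhujhujju

Replace each of the 19 characters of jhuccjjujjjhujhujju in place — jhu cc jju j j jhu jhu jju jhu jhu jhu cc jju jhu cc jju jhu jhu jju — and concatenate.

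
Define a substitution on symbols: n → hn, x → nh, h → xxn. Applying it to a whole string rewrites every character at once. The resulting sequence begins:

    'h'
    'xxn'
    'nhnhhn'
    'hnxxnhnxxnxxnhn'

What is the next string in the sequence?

xxnhnnhnhhnxxnhnnhnhhnnhnhhnxxnhn

Applying the rule to each of the 15 symbols of hnxxnhnxxnxxnhn gives the pieces xxn hn nh nh hn xxn hn nh nh hn nh nh hn xxn hn, which concatenate to the answer.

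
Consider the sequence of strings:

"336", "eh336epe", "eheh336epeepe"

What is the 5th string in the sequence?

eheheheh336epeepeepeepe

Every step adds eh to the front and epe to the end of the previous string.
From eheh336epeepe, 2 further steps: eheh336epeepe → eheheh336epeepeepe → (answer).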